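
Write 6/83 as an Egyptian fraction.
1/14 + 1/1162

Greedy algorithm:
6/83: ceiling(83/6) = 14, use 1/14
1/1162: ceiling(1162/1) = 1162, use 1/1162
Result: 6/83 = 1/14 + 1/1162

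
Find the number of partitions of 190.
1667727404093

p(n) counts ways to write n as a sum of positive integers (order ignored).
Euler's pentagonal recurrence: p(k) = p(k-1) + p(k-2) - p(k-5) - p(k-7) + p(k-12) + p(k-15) - ... (offsets j(3j∓1)/2, signs ++--, p(0)=1, p(<0)=0).
DP table for k = 0..189: p(0)=1, p(1)=1, p(2)=2, p(3)=3, p(4)=5, p(5)=7, p(6)=11, p(7)=15, p(8)=22, p(9)=30, p(10)=42, p(11)=56, p(12)=77, p(13)=101, p(14)=135, p(15)=176, p(16)=231, p(17)=297, p(18)=385, p(19)=490, p(20)=627, p(21)=792, p(22)=1002, p(23)=1255, p(24)=1575, p(25)=1958, p(26)=2436, p(27)=3010, p(28)=3718, p(29)=4565, p(30)=5604, p(31)=6842, p(32)=8349, p(33)=10143, p(34)=12310, p(35)=14883, p(36)=17977, p(37)=21637, p(38)=26015, p(39)=31185, p(40)=37338, p(41)=44583, p(42)=53174, p(43)=63261, p(44)=75175, p(45)=89134, p(46)=105558, p(47)=124754, p(48)=147273, p(49)=173525, p(50)=204226, p(51)=239943, p(52)=281589, p(53)=329931, p(54)=386155, p(55)=451276, p(56)=526823, p(57)=614154, p(58)=715220, p(59)=831820, p(60)=966467, p(61)=1121505, p(62)=1300156, p(63)=1505499, p(64)=1741630, p(65)=2012558, p(66)=2323520, p(67)=2679689, p(68)=3087735, p(69)=3554345, p(70)=4087968, p(71)=4697205, p(72)=5392783, p(73)=6185689, p(74)=7089500, p(75)=8118264, p(76)=9289091, p(77)=10619863, p(78)=12132164, p(79)=13848650, p(80)=15796476, p(81)=18004327, p(82)=20506255, p(83)=23338469, p(84)=26543660, p(85)=30167357, p(86)=34262962, p(87)=38887673, p(88)=44108109, p(89)=49995925, p(90)=56634173, p(91)=64112359, p(92)=72533807, p(93)=82010177, p(94)=92669720, p(95)=104651419, p(96)=118114304, p(97)=133230930, p(98)=150198136, p(99)=169229875, p(100)=190569292, p(101)=214481126, p(102)=241265379, p(103)=271248950, p(104)=304801365, p(105)=342325709, p(106)=384276336, p(107)=431149389, p(108)=483502844, p(109)=541946240, p(110)=607163746, p(111)=679903203, p(112)=761002156, p(113)=851376628, p(114)=952050665, p(115)=1064144451, p(116)=1188908248, p(117)=1327710076, p(118)=1482074143, p(119)=1653668665, p(120)=1844349560, p(121)=2056148051, p(122)=2291320912, p(123)=2552338241, p(124)=2841940500, p(125)=3163127352, p(126)=3519222692, p(127)=3913864295, p(128)=4351078600, p(129)=4835271870, p(130)=5371315400, p(131)=5964539504, p(132)=6620830889, p(133)=7346629512, p(134)=8149040695, p(135)=9035836076, p(136)=10015581680, p(137)=11097645016, p(138)=12292341831, p(139)=13610949895, p(140)=15065878135, p(141)=16670689208, p(142)=18440293320, p(143)=20390982757, p(144)=22540654445, p(145)=24908858009, p(146)=27517052599, p(147)=30388671978, p(148)=33549419497, p(149)=37027355200, p(150)=40853235313, p(151)=45060624582, p(152)=49686288421, p(153)=54770336324, p(154)=60356673280, p(155)=66493182097, p(156)=73232243759, p(157)=80630964769, p(158)=88751778802, p(159)=97662728555, p(160)=107438159466, p(161)=118159068427, p(162)=129913904637, p(163)=142798995930, p(164)=156919475295, p(165)=172389800255, p(166)=189334822579, p(167)=207890420102, p(168)=228204732751, p(169)=250438925115, p(170)=274768617130, p(171)=301384802048, p(172)=330495499613, p(173)=362326859895, p(174)=397125074750, p(175)=435157697830, p(176)=476715857290, p(177)=522115831195, p(178)=571701605655, p(179)=625846753120, p(180)=684957390936, p(181)=749474411781, p(182)=819876908323, p(183)=896684817527, p(184)=980462880430, p(185)=1071823774337, p(186)=1171432692373, p(187)=1280011042268, p(188)=1398341745571, p(189)=1527273599625.
Final step: p(190) = p(189) + p(188) - p(185) - p(183) + p(178) + p(175) - p(168) - p(164) + p(155) + p(150) - p(139) - p(133) + p(120) + p(113) - p(98) - p(90) + p(73) + p(64) - p(45) - p(35) + p(14) + p(3)
= 1527273599625 + 1398341745571 - 1071823774337 - 896684817527 + 571701605655 + 435157697830 - 228204732751 - 156919475295 + 66493182097 + 40853235313 - 13610949895 - 7346629512 + 1844349560 + 851376628 - 150198136 - 56634173 + 6185689 + 1741630 - 89134 - 14883 + 135 + 3
= 1667727404093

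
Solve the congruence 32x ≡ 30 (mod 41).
x ≡ 24 (mod 41)

gcd(32, 41) = 1, which divides 30, so solutions exist.
Find 32^(-1) mod 41 by the extended Euclidean algorithm:
41 = 1 × 32 + 9  ⟹  9 = (1)·41 + (-1)·32
32 = 3 × 9 + 5  ⟹  5 = (-3)·41 + (4)·32
9 = 1 × 5 + 4  ⟹  4 = (4)·41 + (-5)·32
5 = 1 × 4 + 1  ⟹  1 = (-7)·41 + (9)·32
So (9)·32 ≡ 1 (mod 41), i.e. 32^(-1) ≡ 9 (mod 41).
x ≡ 9 × 30 = 270 ≡ 24 (mod 41).
Check: 32 × 24 = 768 ≡ 30 (mod 41).
Unique solution: x ≡ 24 (mod 41)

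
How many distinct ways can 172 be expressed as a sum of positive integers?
330495499613

p(n) counts ways to write n as a sum of positive integers (order ignored).
Euler's pentagonal recurrence: p(k) = p(k-1) + p(k-2) - p(k-5) - p(k-7) + p(k-12) + p(k-15) - ... (offsets j(3j∓1)/2, signs ++--, p(0)=1, p(<0)=0).
DP table for k = 0..171: p(0)=1, p(1)=1, p(2)=2, p(3)=3, p(4)=5, p(5)=7, p(6)=11, p(7)=15, p(8)=22, p(9)=30, p(10)=42, p(11)=56, p(12)=77, p(13)=101, p(14)=135, p(15)=176, p(16)=231, p(17)=297, p(18)=385, p(19)=490, p(20)=627, p(21)=792, p(22)=1002, p(23)=1255, p(24)=1575, p(25)=1958, p(26)=2436, p(27)=3010, p(28)=3718, p(29)=4565, p(30)=5604, p(31)=6842, p(32)=8349, p(33)=10143, p(34)=12310, p(35)=14883, p(36)=17977, p(37)=21637, p(38)=26015, p(39)=31185, p(40)=37338, p(41)=44583, p(42)=53174, p(43)=63261, p(44)=75175, p(45)=89134, p(46)=105558, p(47)=124754, p(48)=147273, p(49)=173525, p(50)=204226, p(51)=239943, p(52)=281589, p(53)=329931, p(54)=386155, p(55)=451276, p(56)=526823, p(57)=614154, p(58)=715220, p(59)=831820, p(60)=966467, p(61)=1121505, p(62)=1300156, p(63)=1505499, p(64)=1741630, p(65)=2012558, p(66)=2323520, p(67)=2679689, p(68)=3087735, p(69)=3554345, p(70)=4087968, p(71)=4697205, p(72)=5392783, p(73)=6185689, p(74)=7089500, p(75)=8118264, p(76)=9289091, p(77)=10619863, p(78)=12132164, p(79)=13848650, p(80)=15796476, p(81)=18004327, p(82)=20506255, p(83)=23338469, p(84)=26543660, p(85)=30167357, p(86)=34262962, p(87)=38887673, p(88)=44108109, p(89)=49995925, p(90)=56634173, p(91)=64112359, p(92)=72533807, p(93)=82010177, p(94)=92669720, p(95)=104651419, p(96)=118114304, p(97)=133230930, p(98)=150198136, p(99)=169229875, p(100)=190569292, p(101)=214481126, p(102)=241265379, p(103)=271248950, p(104)=304801365, p(105)=342325709, p(106)=384276336, p(107)=431149389, p(108)=483502844, p(109)=541946240, p(110)=607163746, p(111)=679903203, p(112)=761002156, p(113)=851376628, p(114)=952050665, p(115)=1064144451, p(116)=1188908248, p(117)=1327710076, p(118)=1482074143, p(119)=1653668665, p(120)=1844349560, p(121)=2056148051, p(122)=2291320912, p(123)=2552338241, p(124)=2841940500, p(125)=3163127352, p(126)=3519222692, p(127)=3913864295, p(128)=4351078600, p(129)=4835271870, p(130)=5371315400, p(131)=5964539504, p(132)=6620830889, p(133)=7346629512, p(134)=8149040695, p(135)=9035836076, p(136)=10015581680, p(137)=11097645016, p(138)=12292341831, p(139)=13610949895, p(140)=15065878135, p(141)=16670689208, p(142)=18440293320, p(143)=20390982757, p(144)=22540654445, p(145)=24908858009, p(146)=27517052599, p(147)=30388671978, p(148)=33549419497, p(149)=37027355200, p(150)=40853235313, p(151)=45060624582, p(152)=49686288421, p(153)=54770336324, p(154)=60356673280, p(155)=66493182097, p(156)=73232243759, p(157)=80630964769, p(158)=88751778802, p(159)=97662728555, p(160)=107438159466, p(161)=118159068427, p(162)=129913904637, p(163)=142798995930, p(164)=156919475295, p(165)=172389800255, p(166)=189334822579, p(167)=207890420102, p(168)=228204732751, p(169)=250438925115, p(170)=274768617130, p(171)=301384802048.
Final step: p(172) = p(171) + p(170) - p(167) - p(165) + p(160) + p(157) - p(150) - p(146) + p(137) + p(132) - p(121) - p(115) + p(102) + p(95) - p(80) - p(72) + p(55) + p(46) - p(27) - p(17)
= 301384802048 + 274768617130 - 207890420102 - 172389800255 + 107438159466 + 80630964769 - 40853235313 - 27517052599 + 11097645016 + 6620830889 - 2056148051 - 1064144451 + 241265379 + 104651419 - 15796476 - 5392783 + 451276 + 105558 - 3010 - 297
= 330495499613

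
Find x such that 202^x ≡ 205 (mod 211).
169

Baby-step giant-step with step n = ⌈√211⌉ = 15.
Baby steps 202^j mod 211 (j:value) for j=0..14: 0:1, 1:202, 2:81, 3:115, 4:20, 5:31, 6:143, 7:190, 8:189, 9:198, 10:117, 11:2, 12:193, 13:162, 14:19.
Giant-step multiplier: 202^(-15) ≡ 202^(210-15) = 202^195 ≡ 153 (mod 211).
Giant steps γ_i = 205·153^i mod 211: γ_0=205, γ_1=137, γ_2=72, γ_3=44, γ_4=191, γ_5=105, γ_6=29, γ_7=6, γ_8=74, γ_9=139, γ_10=167, γ_11=20 (in table at j=4).
x = i·n + j = 11·15 + 4 = 169.
Check: 202^169 ≡ 205 (mod 211).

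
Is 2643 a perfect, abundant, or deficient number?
deficient

Proper divisors of 2643: sum = 1 + 3 + 881 = 885
Since 885 < 2643, 2643 is deficient.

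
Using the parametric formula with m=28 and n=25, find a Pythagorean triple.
(159, 1400, 1409)

Euclid's formula: a = m² - n², b = 2mn, c = m² + n²
m = 28, n = 25
a = 28² - 25² = 784 - 625 = 159
b = 2 × 28 × 25 = 1400
c = 28² + 25² = 784 + 625 = 1409
Verification: 159² + 1400² = 25281 + 1960000 = 1985281 = 1409² ✓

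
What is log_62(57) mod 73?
68

Baby-step giant-step with step n = ⌈√73⌉ = 9.
Baby steps 62^j mod 73 (j:value) for j=0..8: 0:1, 1:62, 2:48, 3:56, 4:41, 5:60, 6:70, 7:33, 8:2.
Giant-step multiplier: 62^(-9) ≡ 62^(72-9) = 62^63 ≡ 63 (mod 73).
Giant steps γ_i = 57·63^i mod 73: γ_0=57, γ_1=14, γ_2=6, γ_3=13, γ_4=16, γ_5=59, γ_6=67, γ_7=60 (in table at j=5).
x = i·n + j = 7·9 + 5 = 68.
Check: 62^68 ≡ 57 (mod 73).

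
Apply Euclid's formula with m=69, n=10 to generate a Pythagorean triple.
(4661, 1380, 4861)

Euclid's formula: a = m² - n², b = 2mn, c = m² + n²
m = 69, n = 10
a = 69² - 10² = 4761 - 100 = 4661
b = 2 × 69 × 10 = 1380
c = 69² + 10² = 4761 + 100 = 4861
Verification: 4661² + 1380² = 21724921 + 1904400 = 23629321 = 4861² ✓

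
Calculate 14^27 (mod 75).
29

Repeated squaring. Binary of 27 = 11011.
14^1 ≡ 14 (mod 75); 14^2 ≡ 46 (mod 75); 14^4 ≡ 16 (mod 75); 14^8 ≡ 31 (mod 75); 14^16 ≡ 61 (mod 75)
14^27 = 14^1 × 14^2 × 14^8 × 14^16 ≡ 29 (mod 75)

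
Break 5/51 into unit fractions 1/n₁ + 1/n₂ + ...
1/11 + 1/141 + 1/26367

Greedy algorithm:
5/51: ceiling(51/5) = 11, use 1/11
4/561: ceiling(561/4) = 141, use 1/141
1/26367: ceiling(26367/1) = 26367, use 1/26367
Result: 5/51 = 1/11 + 1/141 + 1/26367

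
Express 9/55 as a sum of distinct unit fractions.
1/7 + 1/49 + 1/2695

Greedy algorithm:
9/55: ceiling(55/9) = 7, use 1/7
8/385: ceiling(385/8) = 49, use 1/49
1/2695: ceiling(2695/1) = 2695, use 1/2695
Result: 9/55 = 1/7 + 1/49 + 1/2695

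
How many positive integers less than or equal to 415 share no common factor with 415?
328

415 = 5 × 83
φ(n) = n × ∏(1 - 1/p) for each prime p dividing n
φ(415) = 415 × (1 - 1/5) × (1 - 1/83) = 328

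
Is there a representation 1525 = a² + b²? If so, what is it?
2² + 39² (a=2, b=39)

Factorization: 1525 = 5^2 × 61
By Fermat: n is sum of two squares iff every prime p ≡ 3 (mod 4) appears to even power.
All primes ≡ 3 (mod 4) appear to even power.
Search a = 0, 1, 2, … for 1525 - a² a perfect square: first hit at a = 2: 1525 - 4 = 1521 = 39².
1525 = 2² + 39² = 4 + 1521 ✓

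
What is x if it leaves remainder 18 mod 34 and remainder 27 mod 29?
868

Using Chinese Remainder Theorem:
M = 34 × 29 = 986
M1 = 29, M2 = 34
y1 = 29^(-1) mod 34 = 27
y2 = 34^(-1) mod 29 = 6
x = (18×29×27 + 27×34×6) mod 986 = 868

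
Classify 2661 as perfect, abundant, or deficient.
deficient

Proper divisors of 2661: sum = 1 + 3 + 887 = 891
Since 891 < 2661, 2661 is deficient.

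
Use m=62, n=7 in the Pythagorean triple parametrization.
(3795, 868, 3893)

Euclid's formula: a = m² - n², b = 2mn, c = m² + n²
m = 62, n = 7
a = 62² - 7² = 3844 - 49 = 3795
b = 2 × 62 × 7 = 868
c = 62² + 7² = 3844 + 49 = 3893
Verification: 3795² + 868² = 14402025 + 753424 = 15155449 = 3893² ✓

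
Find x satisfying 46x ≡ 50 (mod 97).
x ≡ 77 (mod 97)

gcd(46, 97) = 1, which divides 50, so solutions exist.
Find 46^(-1) mod 97 by the extended Euclidean algorithm:
97 = 2 × 46 + 5  ⟹  5 = (1)·97 + (-2)·46
46 = 9 × 5 + 1  ⟹  1 = (-9)·97 + (19)·46
So (19)·46 ≡ 1 (mod 97), i.e. 46^(-1) ≡ 19 (mod 97).
x ≡ 19 × 50 = 950 ≡ 77 (mod 97).
Check: 46 × 77 = 3542 ≡ 50 (mod 97).
Unique solution: x ≡ 77 (mod 97)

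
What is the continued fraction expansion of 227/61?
[3; 1, 2, 1, 1, 2, 3]

Euclidean algorithm steps:
227 = 3 × 61 + 44
61 = 1 × 44 + 17
44 = 2 × 17 + 10
17 = 1 × 10 + 7
10 = 1 × 7 + 3
7 = 2 × 3 + 1
3 = 3 × 1 + 0
Continued fraction: [3; 1, 2, 1, 1, 2, 3]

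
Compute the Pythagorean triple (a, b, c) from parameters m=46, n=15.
(1891, 1380, 2341)

Euclid's formula: a = m² - n², b = 2mn, c = m² + n²
m = 46, n = 15
a = 46² - 15² = 2116 - 225 = 1891
b = 2 × 46 × 15 = 1380
c = 46² + 15² = 2116 + 225 = 2341
Verification: 1891² + 1380² = 3575881 + 1904400 = 5480281 = 2341² ✓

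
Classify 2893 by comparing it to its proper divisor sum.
deficient

Proper divisors of 2893: sum = 1 + 11 + 263 = 275
Since 275 < 2893, 2893 is deficient.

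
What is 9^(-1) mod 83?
37

gcd(9, 83) = 1, so the inverse exists.
Extended Euclidean algorithm on (83, 9):
83 = 9 × 9 + 2  ⟹  2 = (1)·83 + (-9)·9
9 = 4 × 2 + 1  ⟹  1 = (-4)·83 + (37)·9
So (37)·9 ≡ 1 (mod 83), i.e. 9^(-1) ≡ 37 (mod 83).
Check: 9 × 37 = 333 ≡ 1 (mod 83)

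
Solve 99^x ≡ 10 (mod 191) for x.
92

Baby-step giant-step with step n = ⌈√191⌉ = 14.
Baby steps 99^j mod 191 (j:value) for j=0..13: 0:1, 1:99, 2:60, 3:19, 4:162, 5:185, 6:170, 7:22, 8:77, 9:174, 10:36, 11:126, 12:59, 13:111.
Giant-step multiplier: 99^(-14) ≡ 99^(190-14) = 99^176 ≡ 103 (mod 191).
Giant steps γ_i = 10·103^i mod 191: γ_0=10, γ_1=75, γ_2=85, γ_3=160, γ_4=54, γ_5=23, γ_6=77 (in table at j=8).
x = i·n + j = 6·14 + 8 = 92.
Check: 99^92 ≡ 10 (mod 191).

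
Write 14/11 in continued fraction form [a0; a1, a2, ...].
[1; 3, 1, 2]

Euclidean algorithm steps:
14 = 1 × 11 + 3
11 = 3 × 3 + 2
3 = 1 × 2 + 1
2 = 2 × 1 + 0
Continued fraction: [1; 3, 1, 2]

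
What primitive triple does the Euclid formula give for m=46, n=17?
(1827, 1564, 2405)

Euclid's formula: a = m² - n², b = 2mn, c = m² + n²
m = 46, n = 17
a = 46² - 17² = 2116 - 289 = 1827
b = 2 × 46 × 17 = 1564
c = 46² + 17² = 2116 + 289 = 2405
Verification: 1827² + 1564² = 3337929 + 2446096 = 5784025 = 2405² ✓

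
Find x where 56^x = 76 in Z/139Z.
9

Baby-step giant-step with step n = ⌈√139⌉ = 12.
Baby steps 56^j mod 139 (j:value) for j=0..11: 0:1, 1:56, 2:78, 3:59, 4:107, 5:15, 6:6, 7:58, 8:51, 9:76, 10:86, 11:90.
h = 76 is already in the table at j=9, so x = 9.
Check: 56^9 ≡ 76 (mod 139).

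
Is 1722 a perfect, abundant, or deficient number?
abundant

Proper divisors of 1722: sum = 1 + 2 + 3 + 6 + 7 + 14 + 21 + 41 + 42 + 82 + 123 + 246 + 287 + 574 + 861 = 2310
Since 2310 > 1722, 1722 is abundant.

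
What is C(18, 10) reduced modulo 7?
1

Using Lucas' theorem:
Write n=18 and k=10 in base 7:
n in base 7: [2, 4]
k in base 7: [1, 3]
C(18,10) mod 7 = ∏ C(n_i, k_i) mod 7
Digit binomials (mod 7): C(2,1) = 2; C(4,3) = 4
Product: 2 × 4 = 8 ≡ 1 (mod 7)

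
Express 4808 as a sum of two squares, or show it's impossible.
38² + 58² (a=38, b=58)

Factorization: 4808 = 2^3 × 601
By Fermat: n is sum of two squares iff every prime p ≡ 3 (mod 4) appears to even power.
All primes ≡ 3 (mod 4) appear to even power.
Search a = 0, 1, 2, … for 4808 - a² a perfect square: first hit at a = 38: 4808 - 1444 = 3364 = 58².
4808 = 38² + 58² = 1444 + 3364 ✓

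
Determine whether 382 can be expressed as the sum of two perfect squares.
Not possible

Factorization: 382 = 2 × 191
By Fermat: n is sum of two squares iff every prime p ≡ 3 (mod 4) appears to even power.
Prime(s) ≡ 3 (mod 4) with odd exponent: [(191, 1)]
Therefore 382 cannot be expressed as a² + b².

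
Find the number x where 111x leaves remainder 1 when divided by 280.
111

gcd(111, 280) = 1, so the inverse exists.
Extended Euclidean algorithm on (280, 111):
280 = 2 × 111 + 58  ⟹  58 = (1)·280 + (-2)·111
111 = 1 × 58 + 53  ⟹  53 = (-1)·280 + (3)·111
58 = 1 × 53 + 5  ⟹  5 = (2)·280 + (-5)·111
53 = 10 × 5 + 3  ⟹  3 = (-21)·280 + (53)·111
5 = 1 × 3 + 2  ⟹  2 = (23)·280 + (-58)·111
3 = 1 × 2 + 1  ⟹  1 = (-44)·280 + (111)·111
So (111)·111 ≡ 1 (mod 280), i.e. 111^(-1) ≡ 111 (mod 280).
Check: 111 × 111 = 12321 ≡ 1 (mod 280)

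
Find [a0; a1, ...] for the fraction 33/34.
[0; 1, 33]

Euclidean algorithm steps:
33 = 0 × 34 + 33
34 = 1 × 33 + 1
33 = 33 × 1 + 0
Continued fraction: [0; 1, 33]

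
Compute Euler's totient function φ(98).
42

98 = 2 × 7^2
φ(n) = n × ∏(1 - 1/p) for each prime p dividing n
φ(98) = 98 × (1 - 1/2) × (1 - 1/7) = 42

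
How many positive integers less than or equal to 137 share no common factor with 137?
136

137 = 137
φ(n) = n × ∏(1 - 1/p) for each prime p dividing n
φ(137) = 137 × (1 - 1/137) = 136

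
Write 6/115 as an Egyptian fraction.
1/20 + 1/460

Greedy algorithm:
6/115: ceiling(115/6) = 20, use 1/20
1/460: ceiling(460/1) = 460, use 1/460
Result: 6/115 = 1/20 + 1/460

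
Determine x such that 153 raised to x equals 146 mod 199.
67

Baby-step giant-step with step n = ⌈√199⌉ = 15.
Baby steps 153^j mod 199 (j:value) for j=0..14: 0:1, 1:153, 2:126, 3:174, 4:155, 5:34, 6:28, 7:105, 8:145, 9:96, 10:161, 11:156, 12:187, 13:154, 14:80.
Giant-step multiplier: 153^(-15) ≡ 153^(198-15) = 153^183 ≡ 67 (mod 199).
Giant steps γ_i = 146·67^i mod 199: γ_0=146, γ_1=31, γ_2=87, γ_3=58, γ_4=105 (in table at j=7).
x = i·n + j = 4·15 + 7 = 67.
Check: 153^67 ≡ 146 (mod 199).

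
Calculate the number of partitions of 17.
297

p(n) counts ways to write n as a sum of positive integers (order ignored).
Euler's pentagonal recurrence: p(k) = p(k-1) + p(k-2) - p(k-5) - p(k-7) + p(k-12) + p(k-15) - ... (offsets j(3j∓1)/2, signs ++--, p(0)=1, p(<0)=0).
DP table for k = 0..16: p(0)=1, p(1)=1, p(2)=2, p(3)=3, p(4)=5, p(5)=7, p(6)=11, p(7)=15, p(8)=22, p(9)=30, p(10)=42, p(11)=56, p(12)=77, p(13)=101, p(14)=135, p(15)=176, p(16)=231.
Final step: p(17) = p(16) + p(15) - p(12) - p(10) + p(5) + p(2)
= 231 + 176 - 77 - 42 + 7 + 2
= 297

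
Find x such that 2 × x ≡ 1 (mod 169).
85

gcd(2, 169) = 1, so the inverse exists.
Extended Euclidean algorithm on (169, 2):
169 = 84 × 2 + 1  ⟹  1 = (1)·169 + (-84)·2
So (-84)·2 ≡ 1 (mod 169), i.e. 2^(-1) ≡ -84 ≡ 85 (mod 169).
Check: 2 × 85 = 170 ≡ 1 (mod 169)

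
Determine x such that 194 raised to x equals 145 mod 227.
127

Baby-step giant-step with step n = ⌈√227⌉ = 16.
Baby steps 194^j mod 227 (j:value) for j=0..15: 0:1, 1:194, 2:181, 3:156, 4:73, 5:88, 6:47, 7:38, 8:108, 9:68, 10:26, 11:50, 12:166, 13:197, 14:82, 15:18.
Giant-step multiplier: 194^(-16) ≡ 194^(226-16) = 194^210 ≡ 167 (mod 227).
Giant steps γ_i = 145·167^i mod 227: γ_0=145, γ_1=153, γ_2=127, γ_3=98, γ_4=22, γ_5=42, γ_6=204, γ_7=18 (in table at j=15).
x = i·n + j = 7·16 + 15 = 127.
Check: 194^127 ≡ 145 (mod 227).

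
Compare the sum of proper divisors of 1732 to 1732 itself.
deficient

Proper divisors of 1732: sum = 1 + 2 + 4 + 433 + 866 = 1306
Since 1306 < 1732, 1732 is deficient.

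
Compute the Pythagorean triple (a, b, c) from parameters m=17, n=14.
(93, 476, 485)

Euclid's formula: a = m² - n², b = 2mn, c = m² + n²
m = 17, n = 14
a = 17² - 14² = 289 - 196 = 93
b = 2 × 17 × 14 = 476
c = 17² + 14² = 289 + 196 = 485
Verification: 93² + 476² = 8649 + 226576 = 235225 = 485² ✓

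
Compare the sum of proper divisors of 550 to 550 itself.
abundant

Proper divisors of 550: sum = 1 + 2 + 5 + 10 + 11 + 22 + 25 + 50 + 55 + 110 + 275 = 566
Since 566 > 550, 550 is abundant.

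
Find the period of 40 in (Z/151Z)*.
75

151 is prime, so ord(40) divides φ(151) = 150.
Divisors of 150: 1, 2, 3, 5, 6, 10, 15, 25, 30, 50, 75, 150.
Repeated squaring: 40^1 ≡ 40, 40^2 ≡ 90, 40^4 ≡ 97, 40^8 ≡ 47, 40^16 ≡ 95, 40^32 ≡ 116, 40^64 ≡ 17, 40^128 ≡ 138 (mod 151).
Test 40^d mod 151 for each divisor d in increasing order:
40^1 ≡ 40
40^2 ≡ 90
40^3 = 40^2·40^1 ≡ 127
40^5 = 40^4·40^1 ≡ 105
40^6 = 40^4·40^2 ≡ 123
40^10 = 40^8·40^2 ≡ 2
40^15 = 40^8·40^4·40^2·40^1 ≡ 59
40^25 = 40^16·40^8·40^1 ≡ 118
40^30 = 40^16·40^8·40^4·40^2 ≡ 8
40^50 = 40^32·40^16·40^2 ≡ 32
40^75 = 40^64·40^8·40^2·40^1 ≡ 1  ← first divisor giving 1
The order is 75.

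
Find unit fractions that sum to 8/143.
1/18 + 1/2574

Greedy algorithm:
8/143: ceiling(143/8) = 18, use 1/18
1/2574: ceiling(2574/1) = 2574, use 1/2574
Result: 8/143 = 1/18 + 1/2574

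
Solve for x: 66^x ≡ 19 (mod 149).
44

Baby-step giant-step with step n = ⌈√149⌉ = 13.
Baby steps 66^j mod 149 (j:value) for j=0..12: 0:1, 1:66, 2:35, 3:75, 4:33, 5:92, 6:112, 7:91, 8:46, 9:56, 10:120, 11:23, 12:28.
Giant-step multiplier: 66^(-13) ≡ 66^(148-13) = 66^135 ≡ 77 (mod 149).
Giant steps γ_i = 19·77^i mod 149: γ_0=19, γ_1=122, γ_2=7, γ_3=92 (in table at j=5).
x = i·n + j = 3·13 + 5 = 44.
Check: 66^44 ≡ 19 (mod 149).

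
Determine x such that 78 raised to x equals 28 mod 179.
79

Baby-step giant-step with step n = ⌈√179⌉ = 14.
Baby steps 78^j mod 179 (j:value) for j=0..13: 0:1, 1:78, 2:177, 3:23, 4:4, 5:133, 6:171, 7:92, 8:16, 9:174, 10:147, 11:10, 12:64, 13:159.
Giant-step multiplier: 78^(-14) ≡ 78^(178-14) = 78^164 ≡ 172 (mod 179).
Giant steps γ_i = 28·172^i mod 179: γ_0=28, γ_1=162, γ_2=119, γ_3=62, γ_4=103, γ_5=174 (in table at j=9).
x = i·n + j = 5·14 + 9 = 79.
Check: 78^79 ≡ 28 (mod 179).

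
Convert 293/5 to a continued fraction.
[58; 1, 1, 2]

Euclidean algorithm steps:
293 = 58 × 5 + 3
5 = 1 × 3 + 2
3 = 1 × 2 + 1
2 = 2 × 1 + 0
Continued fraction: [58; 1, 1, 2]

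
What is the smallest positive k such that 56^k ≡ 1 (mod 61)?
15

61 is prime, so ord(56) divides φ(61) = 60.
Divisors of 60: 1, 2, 3, 4, 5, 6, 10, 12, 15, 20, 30, 60.
Repeated squaring: 56^1 ≡ 56, 56^2 ≡ 25, 56^4 ≡ 15, 56^8 ≡ 42, 56^16 ≡ 56, 56^32 ≡ 25 (mod 61).
Test 56^d mod 61 for each divisor d in increasing order:
56^1 ≡ 56
56^2 ≡ 25
56^3 = 56^2·56^1 ≡ 58
56^4 ≡ 15
56^5 = 56^4·56^1 ≡ 47
56^6 = 56^4·56^2 ≡ 9
56^10 = 56^8·56^2 ≡ 13
56^12 = 56^8·56^4 ≡ 20
56^15 = 56^8·56^4·56^2·56^1 ≡ 1  ← first divisor giving 1
The order is 15.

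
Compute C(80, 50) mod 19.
0

Using Lucas' theorem:
Write n=80 and k=50 in base 19:
n in base 19: [4, 4]
k in base 19: [2, 12]
C(80,50) mod 19 = ∏ C(n_i, k_i) mod 19
Digit binomials (mod 19): C(4,2) = 6; C(4,12) = 0 (k_i > n_i)
Product: 6 × 0 = 0 ≡ 0 (mod 19)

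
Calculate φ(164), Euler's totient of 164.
80

164 = 2^2 × 41
φ(n) = n × ∏(1 - 1/p) for each prime p dividing n
φ(164) = 164 × (1 - 1/2) × (1 - 1/41) = 80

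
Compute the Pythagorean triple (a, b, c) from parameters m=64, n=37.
(2727, 4736, 5465)

Euclid's formula: a = m² - n², b = 2mn, c = m² + n²
m = 64, n = 37
a = 64² - 37² = 4096 - 1369 = 2727
b = 2 × 64 × 37 = 4736
c = 64² + 37² = 4096 + 1369 = 5465
Verification: 2727² + 4736² = 7436529 + 22429696 = 29866225 = 5465² ✓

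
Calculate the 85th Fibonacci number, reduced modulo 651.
5

Matrix identity: Q^n = [[F_(n+1), F_n], [F_n, F_(n-1)]] with Q = [[1,1],[1,0]].
n = 85 = 1010101₂. Square-and-multiply, entries mod 651:
Q^1 = [[1,1],[1,0]]
Q^2 = (Q^1)² = [[2,1],[1,1]]
Q^5 = (Q^2)²·Q = [[8,5],[5,3]]
Q^10 = (Q^5)² = [[89,55],[55,34]]
Q^21 = (Q^10)²·Q = [[134,530],[530,255]]
Q^42 = (Q^21)² = [[47,454],[454,244]]
Q^85 = (Q^42)²·Q = [[617,5],[5,612]]
F_85 mod 651 = Q^85[0][1] = 5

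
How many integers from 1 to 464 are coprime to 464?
224

464 = 2^4 × 29
φ(n) = n × ∏(1 - 1/p) for each prime p dividing n
φ(464) = 464 × (1 - 1/2) × (1 - 1/29) = 224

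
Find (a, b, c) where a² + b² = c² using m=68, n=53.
(1815, 7208, 7433)

Euclid's formula: a = m² - n², b = 2mn, c = m² + n²
m = 68, n = 53
a = 68² - 53² = 4624 - 2809 = 1815
b = 2 × 68 × 53 = 7208
c = 68² + 53² = 4624 + 2809 = 7433
Verification: 1815² + 7208² = 3294225 + 51955264 = 55249489 = 7433² ✓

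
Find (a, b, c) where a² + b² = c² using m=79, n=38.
(4797, 6004, 7685)

Euclid's formula: a = m² - n², b = 2mn, c = m² + n²
m = 79, n = 38
a = 79² - 38² = 6241 - 1444 = 4797
b = 2 × 79 × 38 = 6004
c = 79² + 38² = 6241 + 1444 = 7685
Verification: 4797² + 6004² = 23011209 + 36048016 = 59059225 = 7685² ✓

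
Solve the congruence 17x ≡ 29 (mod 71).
x ≡ 56 (mod 71)

gcd(17, 71) = 1, which divides 29, so solutions exist.
Find 17^(-1) mod 71 by the extended Euclidean algorithm:
71 = 4 × 17 + 3  ⟹  3 = (1)·71 + (-4)·17
17 = 5 × 3 + 2  ⟹  2 = (-5)·71 + (21)·17
3 = 1 × 2 + 1  ⟹  1 = (6)·71 + (-25)·17
So (-25)·17 ≡ 1 (mod 71), i.e. 17^(-1) ≡ -25 ≡ 46 (mod 71).
x ≡ 46 × 29 = 1334 ≡ 56 (mod 71).
Check: 17 × 56 = 952 ≡ 29 (mod 71).
Unique solution: x ≡ 56 (mod 71)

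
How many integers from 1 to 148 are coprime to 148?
72

148 = 2^2 × 37
φ(n) = n × ∏(1 - 1/p) for each prime p dividing n
φ(148) = 148 × (1 - 1/2) × (1 - 1/37) = 72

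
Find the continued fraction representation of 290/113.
[2; 1, 1, 3, 3, 1, 3]

Euclidean algorithm steps:
290 = 2 × 113 + 64
113 = 1 × 64 + 49
64 = 1 × 49 + 15
49 = 3 × 15 + 4
15 = 3 × 4 + 3
4 = 1 × 3 + 1
3 = 3 × 1 + 0
Continued fraction: [2; 1, 1, 3, 3, 1, 3]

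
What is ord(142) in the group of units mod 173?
43

173 is prime, so ord(142) divides φ(173) = 172.
Divisors of 172: 1, 2, 4, 43, 86, 172.
Repeated squaring: 142^1 ≡ 142, 142^2 ≡ 96, 142^4 ≡ 47, 142^8 ≡ 133, 142^16 ≡ 43, 142^32 ≡ 119, 142^64 ≡ 148, 142^128 ≡ 106 (mod 173).
Test 142^d mod 173 for each divisor d in increasing order:
142^1 ≡ 142
142^2 ≡ 96
142^4 ≡ 47
142^43 = 142^32·142^8·142^2·142^1 ≡ 1  ← first divisor giving 1
The order is 43.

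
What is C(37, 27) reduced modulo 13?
11

Using Lucas' theorem:
Write n=37 and k=27 in base 13:
n in base 13: [2, 11]
k in base 13: [2, 1]
C(37,27) mod 13 = ∏ C(n_i, k_i) mod 13
Digit binomials (mod 13): C(2,2) = 1; C(11,1) = 11
Product: 1 × 11 = 11 ≡ 11 (mod 13)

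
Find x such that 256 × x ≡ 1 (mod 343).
205

gcd(256, 343) = 1, so the inverse exists.
Extended Euclidean algorithm on (343, 256):
343 = 1 × 256 + 87  ⟹  87 = (1)·343 + (-1)·256
256 = 2 × 87 + 82  ⟹  82 = (-2)·343 + (3)·256
87 = 1 × 82 + 5  ⟹  5 = (3)·343 + (-4)·256
82 = 16 × 5 + 2  ⟹  2 = (-50)·343 + (67)·256
5 = 2 × 2 + 1  ⟹  1 = (103)·343 + (-138)·256
So (-138)·256 ≡ 1 (mod 343), i.e. 256^(-1) ≡ -138 ≡ 205 (mod 343).
Check: 256 × 205 = 52480 ≡ 1 (mod 343)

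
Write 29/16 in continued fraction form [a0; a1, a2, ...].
[1; 1, 4, 3]

Euclidean algorithm steps:
29 = 1 × 16 + 13
16 = 1 × 13 + 3
13 = 4 × 3 + 1
3 = 3 × 1 + 0
Continued fraction: [1; 1, 4, 3]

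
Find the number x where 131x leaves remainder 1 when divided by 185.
161

gcd(131, 185) = 1, so the inverse exists.
Extended Euclidean algorithm on (185, 131):
185 = 1 × 131 + 54  ⟹  54 = (1)·185 + (-1)·131
131 = 2 × 54 + 23  ⟹  23 = (-2)·185 + (3)·131
54 = 2 × 23 + 8  ⟹  8 = (5)·185 + (-7)·131
23 = 2 × 8 + 7  ⟹  7 = (-12)·185 + (17)·131
8 = 1 × 7 + 1  ⟹  1 = (17)·185 + (-24)·131
So (-24)·131 ≡ 1 (mod 185), i.e. 131^(-1) ≡ -24 ≡ 161 (mod 185).
Check: 131 × 161 = 21091 ≡ 1 (mod 185)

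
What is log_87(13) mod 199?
8

Baby-step giant-step with step n = ⌈√199⌉ = 15.
Baby steps 87^j mod 199 (j:value) for j=0..14: 0:1, 1:87, 2:7, 3:12, 4:49, 5:84, 6:144, 7:190, 8:13, 9:136, 10:91, 11:156, 12:40, 13:97, 14:81.
h = 13 is already in the table at j=8, so x = 8.
Check: 87^8 ≡ 13 (mod 199).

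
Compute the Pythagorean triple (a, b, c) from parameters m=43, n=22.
(1365, 1892, 2333)

Euclid's formula: a = m² - n², b = 2mn, c = m² + n²
m = 43, n = 22
a = 43² - 22² = 1849 - 484 = 1365
b = 2 × 43 × 22 = 1892
c = 43² + 22² = 1849 + 484 = 2333
Verification: 1365² + 1892² = 1863225 + 3579664 = 5442889 = 2333² ✓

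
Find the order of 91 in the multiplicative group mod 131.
65

131 is prime, so ord(91) divides φ(131) = 130.
Divisors of 130: 1, 2, 5, 10, 13, 26, 65, 130.
Repeated squaring: 91^1 ≡ 91, 91^2 ≡ 28, 91^4 ≡ 129, 91^8 ≡ 4, 91^16 ≡ 16, 91^32 ≡ 125, 91^64 ≡ 36, 91^128 ≡ 117 (mod 131).
Test 91^d mod 131 for each divisor d in increasing order:
91^1 ≡ 91
91^2 ≡ 28
91^5 = 91^4·91^1 ≡ 80
91^10 = 91^8·91^2 ≡ 112
91^13 = 91^8·91^4·91^1 ≡ 58
91^26 = 91^16·91^8·91^2 ≡ 89
91^65 = 91^64·91^1 ≡ 1  ← first divisor giving 1
The order is 65.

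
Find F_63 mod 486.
304

Matrix identity: Q^n = [[F_(n+1), F_n], [F_n, F_(n-1)]] with Q = [[1,1],[1,0]].
n = 63 = 111111₂. Square-and-multiply, entries mod 486:
Q^1 = [[1,1],[1,0]]
Q^3 = (Q^1)²·Q = [[3,2],[2,1]]
Q^7 = (Q^3)²·Q = [[21,13],[13,8]]
Q^15 = (Q^7)²·Q = [[15,124],[124,377]]
Q^31 = (Q^15)²·Q = [[57,49],[49,8]]
Q^63 = (Q^31)²·Q = [[87,304],[304,269]]
F_63 mod 486 = Q^63[0][1] = 304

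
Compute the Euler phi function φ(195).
96

195 = 3 × 5 × 13
φ(n) = n × ∏(1 - 1/p) for each prime p dividing n
φ(195) = 195 × (1 - 1/3) × (1 - 1/5) × (1 - 1/13) = 96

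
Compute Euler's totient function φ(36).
12

36 = 2^2 × 3^2
φ(n) = n × ∏(1 - 1/p) for each prime p dividing n
φ(36) = 36 × (1 - 1/2) × (1 - 1/3) = 12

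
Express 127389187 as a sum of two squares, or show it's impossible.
Not possible

Factorization: 127389187 = 37 × 151^3
By Fermat: n is sum of two squares iff every prime p ≡ 3 (mod 4) appears to even power.
Prime(s) ≡ 3 (mod 4) with odd exponent: [(151, 3)]
Therefore 127389187 cannot be expressed as a² + b².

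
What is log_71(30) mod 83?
8

Baby-step giant-step with step n = ⌈√83⌉ = 10.
Baby steps 71^j mod 83 (j:value) for j=0..9: 0:1, 1:71, 2:61, 3:15, 4:69, 5:2, 6:59, 7:39, 8:30, 9:55.
h = 30 is already in the table at j=8, so x = 8.
Check: 71^8 ≡ 30 (mod 83).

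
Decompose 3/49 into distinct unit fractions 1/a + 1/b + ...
1/17 + 1/417 + 1/347361

Greedy algorithm:
3/49: ceiling(49/3) = 17, use 1/17
2/833: ceiling(833/2) = 417, use 1/417
1/347361: ceiling(347361/1) = 347361, use 1/347361
Result: 3/49 = 1/17 + 1/417 + 1/347361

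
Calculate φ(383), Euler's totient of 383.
382

383 = 383
φ(n) = n × ∏(1 - 1/p) for each prime p dividing n
φ(383) = 383 × (1 - 1/383) = 382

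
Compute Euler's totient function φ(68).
32

68 = 2^2 × 17
φ(n) = n × ∏(1 - 1/p) for each prime p dividing n
φ(68) = 68 × (1 - 1/2) × (1 - 1/17) = 32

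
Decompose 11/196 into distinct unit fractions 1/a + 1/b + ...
1/18 + 1/1764

Greedy algorithm:
11/196: ceiling(196/11) = 18, use 1/18
1/1764: ceiling(1764/1) = 1764, use 1/1764
Result: 11/196 = 1/18 + 1/1764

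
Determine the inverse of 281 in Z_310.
171

gcd(281, 310) = 1, so the inverse exists.
Extended Euclidean algorithm on (310, 281):
310 = 1 × 281 + 29  ⟹  29 = (1)·310 + (-1)·281
281 = 9 × 29 + 20  ⟹  20 = (-9)·310 + (10)·281
29 = 1 × 20 + 9  ⟹  9 = (10)·310 + (-11)·281
20 = 2 × 9 + 2  ⟹  2 = (-29)·310 + (32)·281
9 = 4 × 2 + 1  ⟹  1 = (126)·310 + (-139)·281
So (-139)·281 ≡ 1 (mod 310), i.e. 281^(-1) ≡ -139 ≡ 171 (mod 310).
Check: 281 × 171 = 48051 ≡ 1 (mod 310)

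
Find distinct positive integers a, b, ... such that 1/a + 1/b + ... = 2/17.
1/9 + 1/153

Greedy algorithm:
2/17: ceiling(17/2) = 9, use 1/9
1/153: ceiling(153/1) = 153, use 1/153
Result: 2/17 = 1/9 + 1/153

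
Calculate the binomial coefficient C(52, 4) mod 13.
0

Using Lucas' theorem:
Write n=52 and k=4 in base 13:
n in base 13: [4, 0]
k in base 13: [0, 4]
C(52,4) mod 13 = ∏ C(n_i, k_i) mod 13
Digit binomials (mod 13): C(4,0) = 1; C(0,4) = 0 (k_i > n_i)
Product: 1 × 0 = 0 ≡ 0 (mod 13)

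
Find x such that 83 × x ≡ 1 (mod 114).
11

gcd(83, 114) = 1, so the inverse exists.
Extended Euclidean algorithm on (114, 83):
114 = 1 × 83 + 31  ⟹  31 = (1)·114 + (-1)·83
83 = 2 × 31 + 21  ⟹  21 = (-2)·114 + (3)·83
31 = 1 × 21 + 10  ⟹  10 = (3)·114 + (-4)·83
21 = 2 × 10 + 1  ⟹  1 = (-8)·114 + (11)·83
So (11)·83 ≡ 1 (mod 114), i.e. 83^(-1) ≡ 11 (mod 114).
Check: 83 × 11 = 913 ≡ 1 (mod 114)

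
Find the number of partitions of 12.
77

p(n) counts ways to write n as a sum of positive integers (order ignored).
Euler's pentagonal recurrence: p(k) = p(k-1) + p(k-2) - p(k-5) - p(k-7) + p(k-12) + p(k-15) - ... (offsets j(3j∓1)/2, signs ++--, p(0)=1, p(<0)=0).
DP table for k = 0..11: p(0)=1, p(1)=1, p(2)=2, p(3)=3, p(4)=5, p(5)=7, p(6)=11, p(7)=15, p(8)=22, p(9)=30, p(10)=42, p(11)=56.
Final step: p(12) = p(11) + p(10) - p(7) - p(5) + p(0)
= 56 + 42 - 15 - 7 + 1
= 77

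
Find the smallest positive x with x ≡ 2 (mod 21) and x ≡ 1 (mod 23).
254

Using Chinese Remainder Theorem:
M = 21 × 23 = 483
M1 = 23, M2 = 21
y1 = 23^(-1) mod 21 = 11
y2 = 21^(-1) mod 23 = 11
x = (2×23×11 + 1×21×11) mod 483 = 254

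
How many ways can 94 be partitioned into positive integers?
92669720

p(n) counts ways to write n as a sum of positive integers (order ignored).
Euler's pentagonal recurrence: p(k) = p(k-1) + p(k-2) - p(k-5) - p(k-7) + p(k-12) + p(k-15) - ... (offsets j(3j∓1)/2, signs ++--, p(0)=1, p(<0)=0).
DP table for k = 0..93: p(0)=1, p(1)=1, p(2)=2, p(3)=3, p(4)=5, p(5)=7, p(6)=11, p(7)=15, p(8)=22, p(9)=30, p(10)=42, p(11)=56, p(12)=77, p(13)=101, p(14)=135, p(15)=176, p(16)=231, p(17)=297, p(18)=385, p(19)=490, p(20)=627, p(21)=792, p(22)=1002, p(23)=1255, p(24)=1575, p(25)=1958, p(26)=2436, p(27)=3010, p(28)=3718, p(29)=4565, p(30)=5604, p(31)=6842, p(32)=8349, p(33)=10143, p(34)=12310, p(35)=14883, p(36)=17977, p(37)=21637, p(38)=26015, p(39)=31185, p(40)=37338, p(41)=44583, p(42)=53174, p(43)=63261, p(44)=75175, p(45)=89134, p(46)=105558, p(47)=124754, p(48)=147273, p(49)=173525, p(50)=204226, p(51)=239943, p(52)=281589, p(53)=329931, p(54)=386155, p(55)=451276, p(56)=526823, p(57)=614154, p(58)=715220, p(59)=831820, p(60)=966467, p(61)=1121505, p(62)=1300156, p(63)=1505499, p(64)=1741630, p(65)=2012558, p(66)=2323520, p(67)=2679689, p(68)=3087735, p(69)=3554345, p(70)=4087968, p(71)=4697205, p(72)=5392783, p(73)=6185689, p(74)=7089500, p(75)=8118264, p(76)=9289091, p(77)=10619863, p(78)=12132164, p(79)=13848650, p(80)=15796476, p(81)=18004327, p(82)=20506255, p(83)=23338469, p(84)=26543660, p(85)=30167357, p(86)=34262962, p(87)=38887673, p(88)=44108109, p(89)=49995925, p(90)=56634173, p(91)=64112359, p(92)=72533807, p(93)=82010177.
Final step: p(94) = p(93) + p(92) - p(89) - p(87) + p(82) + p(79) - p(72) - p(68) + p(59) + p(54) - p(43) - p(37) + p(24) + p(17) - p(2)
= 82010177 + 72533807 - 49995925 - 38887673 + 20506255 + 13848650 - 5392783 - 3087735 + 831820 + 386155 - 63261 - 21637 + 1575 + 297 - 2
= 92669720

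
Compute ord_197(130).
196

197 is prime, so ord(130) divides φ(197) = 196.
Divisors of 196: 1, 2, 4, 7, 14, 28, 49, 98, 196.
Repeated squaring: 130^1 ≡ 130, 130^2 ≡ 155, 130^4 ≡ 188, 130^8 ≡ 81, 130^16 ≡ 60, 130^32 ≡ 54, 130^64 ≡ 158, 130^128 ≡ 142 (mod 197).
Test 130^d mod 197 for each divisor d in increasing order:
130^1 ≡ 130
130^2 ≡ 155
130^4 ≡ 188
130^7 = 130^4·130^2·130^1 ≡ 87
130^14 = 130^8·130^4·130^2 ≡ 83
130^28 = 130^16·130^8·130^4 ≡ 191
130^49 = 130^32·130^16·130^1 ≡ 14
130^98 = 130^64·130^32·130^2 ≡ 196
130^196 = 130^128·130^64·130^4 ≡ 1  ← first divisor giving 1
The order is 196.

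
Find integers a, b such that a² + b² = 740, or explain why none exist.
8² + 26² (a=8, b=26)

Factorization: 740 = 2^2 × 5 × 37
By Fermat: n is sum of two squares iff every prime p ≡ 3 (mod 4) appears to even power.
All primes ≡ 3 (mod 4) appear to even power.
Search a = 0, 1, 2, … for 740 - a² a perfect square: first hit at a = 8: 740 - 64 = 676 = 26².
740 = 8² + 26² = 64 + 676 ✓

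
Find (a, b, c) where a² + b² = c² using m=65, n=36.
(2929, 4680, 5521)

Euclid's formula: a = m² - n², b = 2mn, c = m² + n²
m = 65, n = 36
a = 65² - 36² = 4225 - 1296 = 2929
b = 2 × 65 × 36 = 4680
c = 65² + 36² = 4225 + 1296 = 5521
Verification: 2929² + 4680² = 8579041 + 21902400 = 30481441 = 5521² ✓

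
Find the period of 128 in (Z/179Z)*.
178

179 is prime, so ord(128) divides φ(179) = 178.
Divisors of 178: 1, 2, 89, 178.
Repeated squaring: 128^1 ≡ 128, 128^2 ≡ 95, 128^4 ≡ 75, 128^8 ≡ 76, 128^16 ≡ 48, 128^32 ≡ 156, 128^64 ≡ 171, 128^128 ≡ 64 (mod 179).
Test 128^d mod 179 for each divisor d in increasing order:
128^1 ≡ 128
128^2 ≡ 95
128^89 = 128^64·128^16·128^8·128^1 ≡ 178
128^178 = 128^128·128^32·128^16·128^2 ≡ 1  ← first divisor giving 1
The order is 178.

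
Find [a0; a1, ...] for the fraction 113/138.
[0; 1, 4, 1, 1, 12]

Euclidean algorithm steps:
113 = 0 × 138 + 113
138 = 1 × 113 + 25
113 = 4 × 25 + 13
25 = 1 × 13 + 12
13 = 1 × 12 + 1
12 = 12 × 1 + 0
Continued fraction: [0; 1, 4, 1, 1, 12]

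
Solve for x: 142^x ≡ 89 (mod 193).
129

Baby-step giant-step with step n = ⌈√193⌉ = 14.
Baby steps 142^j mod 193 (j:value) for j=0..13: 0:1, 1:142, 2:92, 3:133, 4:165, 5:77, 6:126, 7:136, 8:12, 9:160, 10:139, 11:52, 12:50, 13:152.
Giant-step multiplier: 142^(-14) ≡ 142^(192-14) = 142^178 ≡ 6 (mod 193).
Giant steps γ_i = 89·6^i mod 193: γ_0=89, γ_1=148, γ_2=116, γ_3=117, γ_4=123, γ_5=159, γ_6=182, γ_7=127, γ_8=183, γ_9=133 (in table at j=3).
x = i·n + j = 9·14 + 3 = 129.
Check: 142^129 ≡ 89 (mod 193).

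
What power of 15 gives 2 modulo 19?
5

Baby-step giant-step with step n = ⌈√19⌉ = 5.
Baby steps 15^j mod 19 (j:value) for j=0..4: 0:1, 1:15, 2:16, 3:12, 4:9.
Giant-step multiplier: 15^(-5) ≡ 15^(18-5) = 15^13 ≡ 10 (mod 19).
Giant steps γ_i = 2·10^i mod 19: γ_0=2, γ_1=1 (in table at j=0).
x = i·n + j = 1·5 + 0 = 5.
Check: 15^5 ≡ 2 (mod 19).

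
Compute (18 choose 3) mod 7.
4

Using Lucas' theorem:
Write n=18 and k=3 in base 7:
n in base 7: [2, 4]
k in base 7: [0, 3]
C(18,3) mod 7 = ∏ C(n_i, k_i) mod 7
Digit binomials (mod 7): C(2,0) = 1; C(4,3) = 4
Product: 1 × 4 = 4 ≡ 4 (mod 7)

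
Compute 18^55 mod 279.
36

Repeated squaring. Binary of 55 = 110111.
18^1 ≡ 18 (mod 279); 18^2 ≡ 45 (mod 279); 18^4 ≡ 72 (mod 279); 18^8 ≡ 162 (mod 279); 18^16 ≡ 18 (mod 279); 18^32 ≡ 45 (mod 279)
18^55 = 18^1 × 18^2 × 18^4 × 18^16 × 18^32 ≡ 36 (mod 279)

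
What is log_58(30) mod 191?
20

Baby-step giant-step with step n = ⌈√191⌉ = 14.
Baby steps 58^j mod 191 (j:value) for j=0..13: 0:1, 1:58, 2:117, 3:101, 4:128, 5:166, 6:78, 7:131, 8:149, 9:47, 10:52, 11:151, 12:163, 13:95.
Giant-step multiplier: 58^(-14) ≡ 58^(190-14) = 58^176 ≡ 79 (mod 191).
Giant steps γ_i = 30·79^i mod 191: γ_0=30, γ_1=78 (in table at j=6).
x = i·n + j = 1·14 + 6 = 20.
Check: 58^20 ≡ 30 (mod 191).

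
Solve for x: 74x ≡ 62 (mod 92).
x ≡ 17 (mod 46)

gcd(74, 92) = 2, which divides 62, so solutions exist.
Divide through by 2: 37x ≡ 31 (mod 46).
Find 37^(-1) mod 46 by the extended Euclidean algorithm:
46 = 1 × 37 + 9  ⟹  9 = (1)·46 + (-1)·37
37 = 4 × 9 + 1  ⟹  1 = (-4)·46 + (5)·37
So (5)·37 ≡ 1 (mod 46), i.e. 37^(-1) ≡ 5 (mod 46).
x ≡ 5 × 31 = 155 ≡ 17 (mod 46).
Check: 74 × 17 = 1258 ≡ 62 (mod 92).
x ≡ 17 (mod 46), giving 2 solutions mod 92.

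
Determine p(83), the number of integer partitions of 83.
23338469

p(n) counts ways to write n as a sum of positive integers (order ignored).
Euler's pentagonal recurrence: p(k) = p(k-1) + p(k-2) - p(k-5) - p(k-7) + p(k-12) + p(k-15) - ... (offsets j(3j∓1)/2, signs ++--, p(0)=1, p(<0)=0).
DP table for k = 0..82: p(0)=1, p(1)=1, p(2)=2, p(3)=3, p(4)=5, p(5)=7, p(6)=11, p(7)=15, p(8)=22, p(9)=30, p(10)=42, p(11)=56, p(12)=77, p(13)=101, p(14)=135, p(15)=176, p(16)=231, p(17)=297, p(18)=385, p(19)=490, p(20)=627, p(21)=792, p(22)=1002, p(23)=1255, p(24)=1575, p(25)=1958, p(26)=2436, p(27)=3010, p(28)=3718, p(29)=4565, p(30)=5604, p(31)=6842, p(32)=8349, p(33)=10143, p(34)=12310, p(35)=14883, p(36)=17977, p(37)=21637, p(38)=26015, p(39)=31185, p(40)=37338, p(41)=44583, p(42)=53174, p(43)=63261, p(44)=75175, p(45)=89134, p(46)=105558, p(47)=124754, p(48)=147273, p(49)=173525, p(50)=204226, p(51)=239943, p(52)=281589, p(53)=329931, p(54)=386155, p(55)=451276, p(56)=526823, p(57)=614154, p(58)=715220, p(59)=831820, p(60)=966467, p(61)=1121505, p(62)=1300156, p(63)=1505499, p(64)=1741630, p(65)=2012558, p(66)=2323520, p(67)=2679689, p(68)=3087735, p(69)=3554345, p(70)=4087968, p(71)=4697205, p(72)=5392783, p(73)=6185689, p(74)=7089500, p(75)=8118264, p(76)=9289091, p(77)=10619863, p(78)=12132164, p(79)=13848650, p(80)=15796476, p(81)=18004327, p(82)=20506255.
Final step: p(83) = p(82) + p(81) - p(78) - p(76) + p(71) + p(68) - p(61) - p(57) + p(48) + p(43) - p(32) - p(26) + p(13) + p(6)
= 20506255 + 18004327 - 12132164 - 9289091 + 4697205 + 3087735 - 1121505 - 614154 + 147273 + 63261 - 8349 - 2436 + 101 + 11
= 23338469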